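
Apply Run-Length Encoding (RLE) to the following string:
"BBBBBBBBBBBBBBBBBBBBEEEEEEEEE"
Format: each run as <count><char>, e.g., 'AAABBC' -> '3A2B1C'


Scanning runs left to right:
  i=0: run of 'B' x 20 -> '20B'
  i=20: run of 'E' x 9 -> '9E'

RLE = 20B9E


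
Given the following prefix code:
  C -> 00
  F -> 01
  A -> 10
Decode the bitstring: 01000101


Decoding step by step:
Bits 01 -> F
Bits 00 -> C
Bits 01 -> F
Bits 01 -> F


Decoded message: FCFF


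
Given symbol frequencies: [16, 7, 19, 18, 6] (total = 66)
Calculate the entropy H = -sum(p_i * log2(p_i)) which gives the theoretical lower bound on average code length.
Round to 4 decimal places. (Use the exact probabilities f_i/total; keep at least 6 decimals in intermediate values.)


Per-symbol terms -p_i * log2(p_i) with p_i = f_i/66:
  p = 16/66 = 0.242424: log2(p) = -2.044394, -p*log2(p) = 0.495611
  p = 7/66 = 0.106061: log2(p) = -3.237039, -p*log2(p) = 0.343322
  p = 19/66 = 0.287879: log2(p) = -1.796467, -p*log2(p) = 0.517165
  p = 18/66 = 0.272727: log2(p) = -1.874469, -p*log2(p) = 0.511219
  p = 6/66 = 0.090909: log2(p) = -3.459432, -p*log2(p) = 0.314494
H = 0.495611 + 0.343322 + 0.517165 + 0.511219 + 0.314494 = 2.181811

H = 2.1818 bits/symbol


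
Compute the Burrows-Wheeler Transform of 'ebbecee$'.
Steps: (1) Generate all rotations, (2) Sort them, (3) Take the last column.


Rotations (sorted):
  0: $ebbecee -> last char: e
  1: bbecee$e -> last char: e
  2: becee$eb -> last char: b
  3: cee$ebbe -> last char: e
  4: e$ebbece -> last char: e
  5: ebbecee$ -> last char: $
  6: ecee$ebb -> last char: b
  7: ee$ebbec -> last char: c


BWT = eebee$bc


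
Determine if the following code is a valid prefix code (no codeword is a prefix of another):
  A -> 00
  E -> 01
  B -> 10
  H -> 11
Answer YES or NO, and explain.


Checking each pair (does one codeword prefix another?):
  A='00' vs E='01': no prefix
  A='00' vs B='10': no prefix
  A='00' vs H='11': no prefix
  E='01' vs A='00': no prefix
  E='01' vs B='10': no prefix
  E='01' vs H='11': no prefix
  B='10' vs A='00': no prefix
  B='10' vs E='01': no prefix
  B='10' vs H='11': no prefix
  H='11' vs A='00': no prefix
  H='11' vs E='01': no prefix
  H='11' vs B='10': no prefix
No violation found over all pairs.

YES -- this is a valid prefix code. No codeword is a prefix of any other codeword.


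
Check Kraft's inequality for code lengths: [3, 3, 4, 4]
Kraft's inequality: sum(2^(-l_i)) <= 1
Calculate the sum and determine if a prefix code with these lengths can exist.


Sum = 2^(-3) + 2^(-3) + 2^(-4) + 2^(-4)
    = 0.125 + 0.125 + 0.0625 + 0.0625
    = 6/16 = 0.375
Since 0.375 <= 1, Kraft's inequality IS satisfied.
A prefix code with these lengths CAN exist.

Kraft sum = 0.375. Satisfied.


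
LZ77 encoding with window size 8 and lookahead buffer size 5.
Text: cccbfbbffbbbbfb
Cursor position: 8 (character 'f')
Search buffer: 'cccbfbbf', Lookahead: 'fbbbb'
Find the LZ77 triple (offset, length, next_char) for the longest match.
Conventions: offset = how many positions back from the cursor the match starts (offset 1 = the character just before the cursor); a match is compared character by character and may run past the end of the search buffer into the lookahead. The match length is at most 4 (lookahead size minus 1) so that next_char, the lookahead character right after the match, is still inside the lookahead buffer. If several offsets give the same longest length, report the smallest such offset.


Try each offset into the search buffer:
  offset=1 (pos 7, char 'f'): match length 1
  offset=2 (pos 6, char 'b'): match length 0
  offset=3 (pos 5, char 'b'): match length 0
  offset=4 (pos 4, char 'f'): match length 3
  offset=5 (pos 3, char 'b'): match length 0
  offset=6 (pos 2, char 'c'): match length 0
  offset=7 (pos 1, char 'c'): match length 0
  offset=8 (pos 0, char 'c'): match length 0
Longest match has length 3 at offset 4.
next_char = character at position 8 + 3 = 11 -> 'b'

Best match: offset=4, length=3 (matching 'fbb' starting at position 4)
LZ77 triple: (4, 3, 'b')


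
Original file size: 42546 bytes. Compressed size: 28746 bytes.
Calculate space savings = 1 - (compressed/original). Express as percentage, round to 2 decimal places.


ratio = compressed/original = 28746/42546 = 0.675645
savings = 1 - ratio = 1 - 0.675645 = 0.324355
as a percentage: 0.324355 * 100 = 32.44%

Space savings = 1 - 28746/42546 = 32.44%


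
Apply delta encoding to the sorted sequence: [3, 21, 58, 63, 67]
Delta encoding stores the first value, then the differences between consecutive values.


First value: 3
Deltas:
  21 - 3 = 18
  58 - 21 = 37
  63 - 58 = 5
  67 - 63 = 4


Delta encoded: [3, 18, 37, 5, 4]


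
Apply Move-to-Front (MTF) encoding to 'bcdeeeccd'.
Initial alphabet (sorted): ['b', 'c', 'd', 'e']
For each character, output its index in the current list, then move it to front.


MTF encoding:
'b': index 0 in ['b', 'c', 'd', 'e'] -> ['b', 'c', 'd', 'e']
'c': index 1 in ['b', 'c', 'd', 'e'] -> ['c', 'b', 'd', 'e']
'd': index 2 in ['c', 'b', 'd', 'e'] -> ['d', 'c', 'b', 'e']
'e': index 3 in ['d', 'c', 'b', 'e'] -> ['e', 'd', 'c', 'b']
'e': index 0 in ['e', 'd', 'c', 'b'] -> ['e', 'd', 'c', 'b']
'e': index 0 in ['e', 'd', 'c', 'b'] -> ['e', 'd', 'c', 'b']
'c': index 2 in ['e', 'd', 'c', 'b'] -> ['c', 'e', 'd', 'b']
'c': index 0 in ['c', 'e', 'd', 'b'] -> ['c', 'e', 'd', 'b']
'd': index 2 in ['c', 'e', 'd', 'b'] -> ['d', 'c', 'e', 'b']


Output: [0, 1, 2, 3, 0, 0, 2, 0, 2]


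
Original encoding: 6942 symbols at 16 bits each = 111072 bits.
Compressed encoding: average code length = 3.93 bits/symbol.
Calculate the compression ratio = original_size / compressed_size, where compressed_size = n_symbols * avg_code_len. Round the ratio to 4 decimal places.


original_size = n_symbols * orig_bits = 6942 * 16 = 111072 bits
compressed_size = n_symbols * avg_code_len = 6942 * 3.93 = 27282.06 bits
ratio = original_size / compressed_size = 111072 / 27282.06 = 4.0712

Compression ratio = 4.0712


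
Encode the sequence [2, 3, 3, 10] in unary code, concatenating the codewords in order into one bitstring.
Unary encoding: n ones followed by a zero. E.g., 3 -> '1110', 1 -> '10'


Encode each number as n ones followed by a terminating 0:
  2 -> 110 (3 bits)
  3 -> 1110 (4 bits)
  3 -> 1110 (4 bits)
  10 -> 11111111110 (11 bits)
Total length = 3 + 4 + 4 + 11 = 22 bits.

Unary([2, 3, 3, 10]) = 1101110111011111111110 (22 bits)


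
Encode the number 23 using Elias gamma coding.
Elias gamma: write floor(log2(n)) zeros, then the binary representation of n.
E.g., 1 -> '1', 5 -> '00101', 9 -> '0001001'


num_bits = floor(log2(23)) + 1 = 5
leading_zeros = num_bits - 1 = 4
binary(23) = 10111

Elias gamma(23) = '0000' + '10111' = 000010111 (9 bits)


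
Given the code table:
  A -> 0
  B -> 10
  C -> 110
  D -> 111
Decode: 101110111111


Decoding:
10 -> B
111 -> D
0 -> A
111 -> D
111 -> D


Result: BDADD


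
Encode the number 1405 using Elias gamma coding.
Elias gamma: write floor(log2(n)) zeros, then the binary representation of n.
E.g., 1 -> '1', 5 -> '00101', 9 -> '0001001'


num_bits = floor(log2(1405)) + 1 = 11
leading_zeros = num_bits - 1 = 10
binary(1405) = 10101111101

Elias gamma(1405) = '0000000000' + '10101111101' = 000000000010101111101 (21 bits)


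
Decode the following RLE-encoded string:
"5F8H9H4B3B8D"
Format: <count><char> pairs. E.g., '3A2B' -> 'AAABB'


Expanding each <count><char> pair:
  5F -> 'FFFFF'
  8H -> 'HHHHHHHH'
  9H -> 'HHHHHHHHH'
  4B -> 'BBBB'
  3B -> 'BBB'
  8D -> 'DDDDDDDD'

Decoded = FFFFFHHHHHHHHHHHHHHHHHBBBBBBBDDDDDDDD


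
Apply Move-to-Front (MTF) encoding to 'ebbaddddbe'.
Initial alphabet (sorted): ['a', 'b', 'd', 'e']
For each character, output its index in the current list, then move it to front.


MTF encoding:
'e': index 3 in ['a', 'b', 'd', 'e'] -> ['e', 'a', 'b', 'd']
'b': index 2 in ['e', 'a', 'b', 'd'] -> ['b', 'e', 'a', 'd']
'b': index 0 in ['b', 'e', 'a', 'd'] -> ['b', 'e', 'a', 'd']
'a': index 2 in ['b', 'e', 'a', 'd'] -> ['a', 'b', 'e', 'd']
'd': index 3 in ['a', 'b', 'e', 'd'] -> ['d', 'a', 'b', 'e']
'd': index 0 in ['d', 'a', 'b', 'e'] -> ['d', 'a', 'b', 'e']
'd': index 0 in ['d', 'a', 'b', 'e'] -> ['d', 'a', 'b', 'e']
'd': index 0 in ['d', 'a', 'b', 'e'] -> ['d', 'a', 'b', 'e']
'b': index 2 in ['d', 'a', 'b', 'e'] -> ['b', 'd', 'a', 'e']
'e': index 3 in ['b', 'd', 'a', 'e'] -> ['e', 'b', 'd', 'a']


Output: [3, 2, 0, 2, 3, 0, 0, 0, 2, 3]


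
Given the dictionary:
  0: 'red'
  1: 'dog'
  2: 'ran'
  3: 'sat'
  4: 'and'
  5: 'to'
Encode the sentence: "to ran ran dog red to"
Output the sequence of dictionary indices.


Look up each word in the dictionary:
  'to' -> 5
  'ran' -> 2
  'ran' -> 2
  'dog' -> 1
  'red' -> 0
  'to' -> 5

Encoded: [5, 2, 2, 1, 0, 5]


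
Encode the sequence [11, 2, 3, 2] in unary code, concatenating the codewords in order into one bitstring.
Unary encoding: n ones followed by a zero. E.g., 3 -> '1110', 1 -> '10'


Encode each number as n ones followed by a terminating 0:
  11 -> 111111111110 (12 bits)
  2 -> 110 (3 bits)
  3 -> 1110 (4 bits)
  2 -> 110 (3 bits)
Total length = 12 + 3 + 4 + 3 = 22 bits.

Unary([11, 2, 3, 2]) = 1111111111101101110110 (22 bits)


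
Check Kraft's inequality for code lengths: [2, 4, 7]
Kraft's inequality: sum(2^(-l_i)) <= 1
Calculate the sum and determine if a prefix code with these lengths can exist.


Sum = 2^(-2) + 2^(-4) + 2^(-7)
    = 0.25 + 0.0625 + 0.0078125
    = 41/128 = 0.3203125
Since 0.3203125 <= 1, Kraft's inequality IS satisfied.
A prefix code with these lengths CAN exist.

Kraft sum = 0.3203125. Satisfied.


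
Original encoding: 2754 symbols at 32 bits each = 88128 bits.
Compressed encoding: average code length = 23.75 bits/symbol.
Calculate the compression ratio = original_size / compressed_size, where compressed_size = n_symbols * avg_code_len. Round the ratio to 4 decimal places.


original_size = n_symbols * orig_bits = 2754 * 32 = 88128 bits
compressed_size = n_symbols * avg_code_len = 2754 * 23.75 = 65407.5 bits
ratio = original_size / compressed_size = 88128 / 65407.5 = 1.3474

Compression ratio = 1.3474


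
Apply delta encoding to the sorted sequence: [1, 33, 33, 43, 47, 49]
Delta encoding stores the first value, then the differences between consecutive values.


First value: 1
Deltas:
  33 - 1 = 32
  33 - 33 = 0
  43 - 33 = 10
  47 - 43 = 4
  49 - 47 = 2


Delta encoded: [1, 32, 0, 10, 4, 2]


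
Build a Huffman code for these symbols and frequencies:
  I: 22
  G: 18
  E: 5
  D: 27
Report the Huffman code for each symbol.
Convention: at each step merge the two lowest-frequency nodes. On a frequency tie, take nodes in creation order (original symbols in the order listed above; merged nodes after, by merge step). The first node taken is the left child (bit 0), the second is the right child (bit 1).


Huffman tree construction:
Step 1: Merge E(5) + G(18) = 23
Step 2: Merge I(22) + (E+G)(23) = 45
Step 3: Merge D(27) + (I+(E+G))(45) = 72
Read each symbol's code off the tree from the root (left child = 0, right child = 1).

Codes:
  I: 10 (length 2)
  G: 111 (length 3)
  E: 110 (length 3)
  D: 0 (length 1)
Average code length: 140/72 = 1.9444 bits/symbol


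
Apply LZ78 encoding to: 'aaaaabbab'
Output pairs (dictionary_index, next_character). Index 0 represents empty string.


LZ78 encoding steps:
Dictionary: {0: ''}
Step 1: w='' (idx 0), next='a' -> output (0, 'a'), add 'a' as idx 1
Step 2: w='a' (idx 1), next='a' -> output (1, 'a'), add 'aa' as idx 2
Step 3: w='aa' (idx 2), next='b' -> output (2, 'b'), add 'aab' as idx 3
Step 4: w='' (idx 0), next='b' -> output (0, 'b'), add 'b' as idx 4
Step 5: w='a' (idx 1), next='b' -> output (1, 'b'), add 'ab' as idx 5


Encoded: [(0, 'a'), (1, 'a'), (2, 'b'), (0, 'b'), (1, 'b')]


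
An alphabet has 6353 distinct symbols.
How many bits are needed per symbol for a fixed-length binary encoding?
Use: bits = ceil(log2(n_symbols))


log2(6353) = 12.6332
Bracket: 2^12 = 4096 < 6353 <= 2^13 = 8192
So ceil(log2(6353)) = 13

bits = ceil(log2(6353)) = ceil(12.6332) = 13 bits


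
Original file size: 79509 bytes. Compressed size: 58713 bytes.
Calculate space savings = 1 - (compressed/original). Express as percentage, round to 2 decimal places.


ratio = compressed/original = 58713/79509 = 0.738445
savings = 1 - ratio = 1 - 0.738445 = 0.261555
as a percentage: 0.261555 * 100 = 26.16%

Space savings = 1 - 58713/79509 = 26.16%


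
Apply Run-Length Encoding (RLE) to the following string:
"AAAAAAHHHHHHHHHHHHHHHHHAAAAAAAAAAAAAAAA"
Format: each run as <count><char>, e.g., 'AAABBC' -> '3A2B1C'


Scanning runs left to right:
  i=0: run of 'A' x 6 -> '6A'
  i=6: run of 'H' x 17 -> '17H'
  i=23: run of 'A' x 16 -> '16A'

RLE = 6A17H16A


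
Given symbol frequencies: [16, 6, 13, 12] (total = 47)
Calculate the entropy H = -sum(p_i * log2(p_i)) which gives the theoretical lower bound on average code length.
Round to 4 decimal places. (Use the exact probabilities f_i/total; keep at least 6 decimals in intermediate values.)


Per-symbol terms -p_i * log2(p_i) with p_i = f_i/47:
  p = 16/47 = 0.340426: log2(p) = -1.554589, -p*log2(p) = 0.529222
  p = 6/47 = 0.127660: log2(p) = -2.969626, -p*log2(p) = 0.379101
  p = 13/47 = 0.276596: log2(p) = -1.854149, -p*log2(p) = 0.512850
  p = 12/47 = 0.255319: log2(p) = -1.969626, -p*log2(p) = 0.502883
H = 0.529222 + 0.379101 + 0.512850 + 0.502883 = 1.924056

H = 1.9241 bits/symbol


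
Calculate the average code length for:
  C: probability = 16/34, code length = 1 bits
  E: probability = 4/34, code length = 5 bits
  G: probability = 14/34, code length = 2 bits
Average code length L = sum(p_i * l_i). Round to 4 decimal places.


Weighted contributions p_i * l_i:
  C: (16/34) * 1 = 16/34
  E: (4/34) * 5 = 20/34
  G: (14/34) * 2 = 28/34
Sum = (16 + 20 + 28)/34 = 64/34

L = 64/34 = 1.8824 bits/symbol


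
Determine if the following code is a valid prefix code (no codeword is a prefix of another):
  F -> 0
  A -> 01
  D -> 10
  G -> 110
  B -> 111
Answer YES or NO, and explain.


Checking each pair (does one codeword prefix another?):
  F='0' vs A='01': prefix -- VIOLATION

NO -- this is NOT a valid prefix code. F (0) is a prefix of A (01).


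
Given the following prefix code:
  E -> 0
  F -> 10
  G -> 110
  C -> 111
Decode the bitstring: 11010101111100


Decoding step by step:
Bits 110 -> G
Bits 10 -> F
Bits 10 -> F
Bits 111 -> C
Bits 110 -> G
Bits 0 -> E


Decoded message: GFFCGE


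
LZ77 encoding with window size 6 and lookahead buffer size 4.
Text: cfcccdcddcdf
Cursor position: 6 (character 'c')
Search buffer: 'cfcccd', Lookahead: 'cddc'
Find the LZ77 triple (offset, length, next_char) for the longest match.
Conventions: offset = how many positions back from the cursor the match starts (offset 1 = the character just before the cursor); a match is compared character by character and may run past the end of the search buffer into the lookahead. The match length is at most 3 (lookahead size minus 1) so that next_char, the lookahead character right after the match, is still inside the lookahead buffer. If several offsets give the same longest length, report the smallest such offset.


Try each offset into the search buffer:
  offset=1 (pos 5, char 'd'): match length 0
  offset=2 (pos 4, char 'c'): match length 2
  offset=3 (pos 3, char 'c'): match length 1
  offset=4 (pos 2, char 'c'): match length 1
  offset=5 (pos 1, char 'f'): match length 0
  offset=6 (pos 0, char 'c'): match length 1
Longest match has length 2 at offset 2.
next_char = character at position 6 + 2 = 8 -> 'd'

Best match: offset=2, length=2 (matching 'cd' starting at position 4)
LZ77 triple: (2, 2, 'd')


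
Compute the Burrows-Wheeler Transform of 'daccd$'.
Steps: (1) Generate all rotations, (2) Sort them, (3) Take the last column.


Rotations (sorted):
  0: $daccd -> last char: d
  1: accd$d -> last char: d
  2: ccd$da -> last char: a
  3: cd$dac -> last char: c
  4: d$dacc -> last char: c
  5: daccd$ -> last char: $


BWT = ddacc$


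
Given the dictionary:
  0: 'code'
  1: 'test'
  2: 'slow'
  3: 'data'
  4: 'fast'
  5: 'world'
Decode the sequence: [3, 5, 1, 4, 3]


Look up each index in the dictionary:
  3 -> 'data'
  5 -> 'world'
  1 -> 'test'
  4 -> 'fast'
  3 -> 'data'

Decoded: "data world test fast data"


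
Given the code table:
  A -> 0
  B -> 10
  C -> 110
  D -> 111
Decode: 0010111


Decoding:
0 -> A
0 -> A
10 -> B
111 -> D


Result: AABD


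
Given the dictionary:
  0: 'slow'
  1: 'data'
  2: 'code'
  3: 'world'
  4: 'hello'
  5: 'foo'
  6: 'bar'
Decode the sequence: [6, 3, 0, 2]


Look up each index in the dictionary:
  6 -> 'bar'
  3 -> 'world'
  0 -> 'slow'
  2 -> 'code'

Decoded: "bar world slow code"


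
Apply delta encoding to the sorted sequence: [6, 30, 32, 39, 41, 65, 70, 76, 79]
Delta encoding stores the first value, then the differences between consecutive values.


First value: 6
Deltas:
  30 - 6 = 24
  32 - 30 = 2
  39 - 32 = 7
  41 - 39 = 2
  65 - 41 = 24
  70 - 65 = 5
  76 - 70 = 6
  79 - 76 = 3


Delta encoded: [6, 24, 2, 7, 2, 24, 5, 6, 3]


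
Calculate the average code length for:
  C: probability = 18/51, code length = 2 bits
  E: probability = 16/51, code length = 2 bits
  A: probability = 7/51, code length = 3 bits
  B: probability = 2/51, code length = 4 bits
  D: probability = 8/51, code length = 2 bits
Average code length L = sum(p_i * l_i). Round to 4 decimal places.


Weighted contributions p_i * l_i:
  C: (18/51) * 2 = 36/51
  E: (16/51) * 2 = 32/51
  A: (7/51) * 3 = 21/51
  B: (2/51) * 4 = 8/51
  D: (8/51) * 2 = 16/51
Sum = (36 + 32 + 21 + 8 + 16)/51 = 113/51

L = 113/51 = 2.2157 bits/symbol


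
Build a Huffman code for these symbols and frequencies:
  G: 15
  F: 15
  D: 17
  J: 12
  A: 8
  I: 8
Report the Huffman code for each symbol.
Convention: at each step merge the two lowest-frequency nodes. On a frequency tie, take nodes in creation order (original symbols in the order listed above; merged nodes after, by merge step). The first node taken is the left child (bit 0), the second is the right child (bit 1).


Huffman tree construction:
Step 1: Merge A(8) + I(8) = 16
Step 2: Merge J(12) + G(15) = 27
Step 3: Merge F(15) + (A+I)(16) = 31
Step 4: Merge D(17) + (J+G)(27) = 44
Step 5: Merge (F+(A+I))(31) + (D+(J+G))(44) = 75
Read each symbol's code off the tree from the root (left child = 0, right child = 1).

Codes:
  G: 111 (length 3)
  F: 00 (length 2)
  D: 10 (length 2)
  J: 110 (length 3)
  A: 010 (length 3)
  I: 011 (length 3)
Average code length: 193/75 = 2.5733 bits/symbol


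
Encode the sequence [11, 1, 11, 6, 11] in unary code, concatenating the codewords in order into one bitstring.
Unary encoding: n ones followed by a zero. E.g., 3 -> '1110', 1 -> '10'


Encode each number as n ones followed by a terminating 0:
  11 -> 111111111110 (12 bits)
  1 -> 10 (2 bits)
  11 -> 111111111110 (12 bits)
  6 -> 1111110 (7 bits)
  11 -> 111111111110 (12 bits)
Total length = 12 + 2 + 12 + 7 + 12 = 45 bits.

Unary([11, 1, 11, 6, 11]) = 111111111110101111111111101111110111111111110 (45 bits)


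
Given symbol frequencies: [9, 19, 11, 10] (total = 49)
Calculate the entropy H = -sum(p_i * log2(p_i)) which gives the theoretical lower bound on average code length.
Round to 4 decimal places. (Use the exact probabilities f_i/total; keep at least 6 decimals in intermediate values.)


Per-symbol terms -p_i * log2(p_i) with p_i = f_i/49:
  p = 9/49 = 0.183673: log2(p) = -2.444785, -p*log2(p) = 0.449042
  p = 19/49 = 0.387755: log2(p) = -1.366782, -p*log2(p) = 0.529977
  p = 11/49 = 0.224490: log2(p) = -2.155278, -p*log2(p) = 0.483838
  p = 10/49 = 0.204082: log2(p) = -2.292782, -p*log2(p) = 0.467915
H = 0.449042 + 0.529977 + 0.483838 + 0.467915 = 1.930772

H = 1.9308 bits/symbol


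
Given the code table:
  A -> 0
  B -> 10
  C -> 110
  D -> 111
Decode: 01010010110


Decoding:
0 -> A
10 -> B
10 -> B
0 -> A
10 -> B
110 -> C


Result: ABBABC


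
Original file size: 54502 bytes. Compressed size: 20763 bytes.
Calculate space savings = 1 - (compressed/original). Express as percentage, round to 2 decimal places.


ratio = compressed/original = 20763/54502 = 0.380958
savings = 1 - ratio = 1 - 0.380958 = 0.619042
as a percentage: 0.619042 * 100 = 61.9%

Space savings = 1 - 20763/54502 = 61.9%


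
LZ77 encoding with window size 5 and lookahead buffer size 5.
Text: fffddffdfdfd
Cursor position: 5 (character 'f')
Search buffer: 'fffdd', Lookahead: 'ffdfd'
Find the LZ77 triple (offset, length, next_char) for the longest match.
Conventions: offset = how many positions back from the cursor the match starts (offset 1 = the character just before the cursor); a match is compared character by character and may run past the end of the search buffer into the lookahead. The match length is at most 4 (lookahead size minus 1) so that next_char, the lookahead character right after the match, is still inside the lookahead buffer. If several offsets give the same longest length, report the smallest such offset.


Try each offset into the search buffer:
  offset=1 (pos 4, char 'd'): match length 0
  offset=2 (pos 3, char 'd'): match length 0
  offset=3 (pos 2, char 'f'): match length 1
  offset=4 (pos 1, char 'f'): match length 3
  offset=5 (pos 0, char 'f'): match length 2
Longest match has length 3 at offset 4.
next_char = character at position 5 + 3 = 8 -> 'f'

Best match: offset=4, length=3 (matching 'ffd' starting at position 1)
LZ77 triple: (4, 3, 'f')


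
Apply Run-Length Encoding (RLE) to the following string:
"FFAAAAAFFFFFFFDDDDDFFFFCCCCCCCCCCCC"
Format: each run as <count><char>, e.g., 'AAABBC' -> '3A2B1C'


Scanning runs left to right:
  i=0: run of 'F' x 2 -> '2F'
  i=2: run of 'A' x 5 -> '5A'
  i=7: run of 'F' x 7 -> '7F'
  i=14: run of 'D' x 5 -> '5D'
  i=19: run of 'F' x 4 -> '4F'
  i=23: run of 'C' x 12 -> '12C'

RLE = 2F5A7F5D4F12C


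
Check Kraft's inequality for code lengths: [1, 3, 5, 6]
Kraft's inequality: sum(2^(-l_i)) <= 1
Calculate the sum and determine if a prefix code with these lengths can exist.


Sum = 2^(-1) + 2^(-3) + 2^(-5) + 2^(-6)
    = 0.5 + 0.125 + 0.03125 + 0.015625
    = 43/64 = 0.671875
Since 0.671875 <= 1, Kraft's inequality IS satisfied.
A prefix code with these lengths CAN exist.

Kraft sum = 0.671875. Satisfied.


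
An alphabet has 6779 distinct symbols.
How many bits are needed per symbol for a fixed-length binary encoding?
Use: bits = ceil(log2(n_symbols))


log2(6779) = 12.7269
Bracket: 2^12 = 4096 < 6779 <= 2^13 = 8192
So ceil(log2(6779)) = 13

bits = ceil(log2(6779)) = ceil(12.7269) = 13 bits


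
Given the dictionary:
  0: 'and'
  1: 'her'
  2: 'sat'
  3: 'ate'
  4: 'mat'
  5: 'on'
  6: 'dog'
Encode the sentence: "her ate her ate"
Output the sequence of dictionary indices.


Look up each word in the dictionary:
  'her' -> 1
  'ate' -> 3
  'her' -> 1
  'ate' -> 3

Encoded: [1, 3, 1, 3]


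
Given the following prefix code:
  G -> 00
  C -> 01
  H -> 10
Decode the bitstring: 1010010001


Decoding step by step:
Bits 10 -> H
Bits 10 -> H
Bits 01 -> C
Bits 00 -> G
Bits 01 -> C


Decoded message: HHCGC


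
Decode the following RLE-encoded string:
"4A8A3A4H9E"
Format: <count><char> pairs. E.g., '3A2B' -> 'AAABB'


Expanding each <count><char> pair:
  4A -> 'AAAA'
  8A -> 'AAAAAAAA'
  3A -> 'AAA'
  4H -> 'HHHH'
  9E -> 'EEEEEEEEE'

Decoded = AAAAAAAAAAAAAAAHHHHEEEEEEEEE


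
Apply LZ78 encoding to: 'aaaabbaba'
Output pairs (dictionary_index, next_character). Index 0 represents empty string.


LZ78 encoding steps:
Dictionary: {0: ''}
Step 1: w='' (idx 0), next='a' -> output (0, 'a'), add 'a' as idx 1
Step 2: w='a' (idx 1), next='a' -> output (1, 'a'), add 'aa' as idx 2
Step 3: w='a' (idx 1), next='b' -> output (1, 'b'), add 'ab' as idx 3
Step 4: w='' (idx 0), next='b' -> output (0, 'b'), add 'b' as idx 4
Step 5: w='ab' (idx 3), next='a' -> output (3, 'a'), add 'aba' as idx 5


Encoded: [(0, 'a'), (1, 'a'), (1, 'b'), (0, 'b'), (3, 'a')]


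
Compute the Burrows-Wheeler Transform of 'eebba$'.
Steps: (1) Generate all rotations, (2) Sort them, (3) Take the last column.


Rotations (sorted):
  0: $eebba -> last char: a
  1: a$eebb -> last char: b
  2: ba$eeb -> last char: b
  3: bba$ee -> last char: e
  4: ebba$e -> last char: e
  5: eebba$ -> last char: $


BWT = abbee$


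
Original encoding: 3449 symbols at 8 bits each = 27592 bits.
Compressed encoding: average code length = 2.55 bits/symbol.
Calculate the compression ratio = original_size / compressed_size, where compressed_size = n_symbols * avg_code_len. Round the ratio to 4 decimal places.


original_size = n_symbols * orig_bits = 3449 * 8 = 27592 bits
compressed_size = n_symbols * avg_code_len = 3449 * 2.55 = 8794.95 bits
ratio = original_size / compressed_size = 27592 / 8794.95 = 3.1373

Compression ratio = 3.1373


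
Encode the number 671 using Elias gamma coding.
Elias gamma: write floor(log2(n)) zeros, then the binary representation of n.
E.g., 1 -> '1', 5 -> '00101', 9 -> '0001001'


num_bits = floor(log2(671)) + 1 = 10
leading_zeros = num_bits - 1 = 9
binary(671) = 1010011111

Elias gamma(671) = '000000000' + '1010011111' = 0000000001010011111 (19 bits)


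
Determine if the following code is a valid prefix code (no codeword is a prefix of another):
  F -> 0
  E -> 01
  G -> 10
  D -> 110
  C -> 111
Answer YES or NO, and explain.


Checking each pair (does one codeword prefix another?):
  F='0' vs E='01': prefix -- VIOLATION

NO -- this is NOT a valid prefix code. F (0) is a prefix of E (01).


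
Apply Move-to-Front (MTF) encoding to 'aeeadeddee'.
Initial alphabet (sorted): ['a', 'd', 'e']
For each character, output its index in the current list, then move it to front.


MTF encoding:
'a': index 0 in ['a', 'd', 'e'] -> ['a', 'd', 'e']
'e': index 2 in ['a', 'd', 'e'] -> ['e', 'a', 'd']
'e': index 0 in ['e', 'a', 'd'] -> ['e', 'a', 'd']
'a': index 1 in ['e', 'a', 'd'] -> ['a', 'e', 'd']
'd': index 2 in ['a', 'e', 'd'] -> ['d', 'a', 'e']
'e': index 2 in ['d', 'a', 'e'] -> ['e', 'd', 'a']
'd': index 1 in ['e', 'd', 'a'] -> ['d', 'e', 'a']
'd': index 0 in ['d', 'e', 'a'] -> ['d', 'e', 'a']
'e': index 1 in ['d', 'e', 'a'] -> ['e', 'd', 'a']
'e': index 0 in ['e', 'd', 'a'] -> ['e', 'd', 'a']


Output: [0, 2, 0, 1, 2, 2, 1, 0, 1, 0]


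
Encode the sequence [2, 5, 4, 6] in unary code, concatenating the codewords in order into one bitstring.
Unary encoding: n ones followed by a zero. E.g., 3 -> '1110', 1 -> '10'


Encode each number as n ones followed by a terminating 0:
  2 -> 110 (3 bits)
  5 -> 111110 (6 bits)
  4 -> 11110 (5 bits)
  6 -> 1111110 (7 bits)
Total length = 3 + 6 + 5 + 7 = 21 bits.

Unary([2, 5, 4, 6]) = 110111110111101111110 (21 bits)


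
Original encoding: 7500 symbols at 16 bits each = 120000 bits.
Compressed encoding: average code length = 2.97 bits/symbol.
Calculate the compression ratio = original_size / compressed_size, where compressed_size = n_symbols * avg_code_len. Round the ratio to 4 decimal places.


original_size = n_symbols * orig_bits = 7500 * 16 = 120000 bits
compressed_size = n_symbols * avg_code_len = 7500 * 2.97 = 22275.0 bits
ratio = original_size / compressed_size = 120000 / 22275.0 = 5.3872

Compression ratio = 5.3872


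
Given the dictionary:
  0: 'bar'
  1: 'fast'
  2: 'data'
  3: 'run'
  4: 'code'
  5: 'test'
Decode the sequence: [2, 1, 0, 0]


Look up each index in the dictionary:
  2 -> 'data'
  1 -> 'fast'
  0 -> 'bar'
  0 -> 'bar'

Decoded: "data fast bar bar"


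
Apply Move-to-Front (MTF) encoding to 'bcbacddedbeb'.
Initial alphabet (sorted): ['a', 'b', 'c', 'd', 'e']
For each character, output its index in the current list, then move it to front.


MTF encoding:
'b': index 1 in ['a', 'b', 'c', 'd', 'e'] -> ['b', 'a', 'c', 'd', 'e']
'c': index 2 in ['b', 'a', 'c', 'd', 'e'] -> ['c', 'b', 'a', 'd', 'e']
'b': index 1 in ['c', 'b', 'a', 'd', 'e'] -> ['b', 'c', 'a', 'd', 'e']
'a': index 2 in ['b', 'c', 'a', 'd', 'e'] -> ['a', 'b', 'c', 'd', 'e']
'c': index 2 in ['a', 'b', 'c', 'd', 'e'] -> ['c', 'a', 'b', 'd', 'e']
'd': index 3 in ['c', 'a', 'b', 'd', 'e'] -> ['d', 'c', 'a', 'b', 'e']
'd': index 0 in ['d', 'c', 'a', 'b', 'e'] -> ['d', 'c', 'a', 'b', 'e']
'e': index 4 in ['d', 'c', 'a', 'b', 'e'] -> ['e', 'd', 'c', 'a', 'b']
'd': index 1 in ['e', 'd', 'c', 'a', 'b'] -> ['d', 'e', 'c', 'a', 'b']
'b': index 4 in ['d', 'e', 'c', 'a', 'b'] -> ['b', 'd', 'e', 'c', 'a']
'e': index 2 in ['b', 'd', 'e', 'c', 'a'] -> ['e', 'b', 'd', 'c', 'a']
'b': index 1 in ['e', 'b', 'd', 'c', 'a'] -> ['b', 'e', 'd', 'c', 'a']


Output: [1, 2, 1, 2, 2, 3, 0, 4, 1, 4, 2, 1]


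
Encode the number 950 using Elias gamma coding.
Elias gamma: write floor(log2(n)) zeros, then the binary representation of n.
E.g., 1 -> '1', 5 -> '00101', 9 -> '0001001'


num_bits = floor(log2(950)) + 1 = 10
leading_zeros = num_bits - 1 = 9
binary(950) = 1110110110

Elias gamma(950) = '000000000' + '1110110110' = 0000000001110110110 (19 bits)


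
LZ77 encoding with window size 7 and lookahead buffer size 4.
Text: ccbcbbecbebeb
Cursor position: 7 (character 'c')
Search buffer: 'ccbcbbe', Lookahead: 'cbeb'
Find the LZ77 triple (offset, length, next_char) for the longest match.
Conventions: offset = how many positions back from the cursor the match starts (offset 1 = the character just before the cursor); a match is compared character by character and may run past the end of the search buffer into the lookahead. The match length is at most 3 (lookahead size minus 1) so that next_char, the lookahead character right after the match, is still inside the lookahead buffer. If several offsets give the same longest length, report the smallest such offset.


Try each offset into the search buffer:
  offset=1 (pos 6, char 'e'): match length 0
  offset=2 (pos 5, char 'b'): match length 0
  offset=3 (pos 4, char 'b'): match length 0
  offset=4 (pos 3, char 'c'): match length 2
  offset=5 (pos 2, char 'b'): match length 0
  offset=6 (pos 1, char 'c'): match length 2
  offset=7 (pos 0, char 'c'): match length 1
Longest match has length 2, found at offsets 4, 6; take the smallest, offset 4.
next_char = character at position 7 + 2 = 9 -> 'e'

Best match: offset=4, length=2 (matching 'cb' starting at position 3)
LZ77 triple: (4, 2, 'e')


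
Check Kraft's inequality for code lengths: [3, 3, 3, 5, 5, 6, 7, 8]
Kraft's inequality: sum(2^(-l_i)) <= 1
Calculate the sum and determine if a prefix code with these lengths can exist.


Sum = 2^(-3) + 2^(-3) + 2^(-3) + 2^(-5) + 2^(-5) + 2^(-6) + 2^(-7) + 2^(-8)
    = 0.125 + 0.125 + 0.125 + 0.03125 + 0.03125 + 0.015625 + 0.0078125 + 0.00390625
    = 119/256 = 0.46484375
Since 0.46484375 <= 1, Kraft's inequality IS satisfied.
A prefix code with these lengths CAN exist.

Kraft sum = 0.46484375. Satisfied.


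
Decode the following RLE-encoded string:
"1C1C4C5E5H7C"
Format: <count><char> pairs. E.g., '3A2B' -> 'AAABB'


Expanding each <count><char> pair:
  1C -> 'C'
  1C -> 'C'
  4C -> 'CCCC'
  5E -> 'EEEEE'
  5H -> 'HHHHH'
  7C -> 'CCCCCCC'

Decoded = CCCCCCEEEEEHHHHHCCCCCCC


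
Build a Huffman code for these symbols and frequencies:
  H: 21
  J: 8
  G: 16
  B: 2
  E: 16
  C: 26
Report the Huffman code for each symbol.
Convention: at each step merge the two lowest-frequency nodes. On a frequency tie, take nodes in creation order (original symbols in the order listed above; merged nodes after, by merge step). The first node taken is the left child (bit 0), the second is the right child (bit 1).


Huffman tree construction:
Step 1: Merge B(2) + J(8) = 10
Step 2: Merge (B+J)(10) + G(16) = 26
Step 3: Merge E(16) + H(21) = 37
Step 4: Merge C(26) + ((B+J)+G)(26) = 52
Step 5: Merge (E+H)(37) + (C+((B+J)+G))(52) = 89
Read each symbol's code off the tree from the root (left child = 0, right child = 1).

Codes:
  H: 01 (length 2)
  J: 1101 (length 4)
  G: 111 (length 3)
  B: 1100 (length 4)
  E: 00 (length 2)
  C: 10 (length 2)
Average code length: 214/89 = 2.4045 bits/symbol


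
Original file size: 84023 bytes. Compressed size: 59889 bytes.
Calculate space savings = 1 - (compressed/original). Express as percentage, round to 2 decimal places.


ratio = compressed/original = 59889/84023 = 0.712769
savings = 1 - ratio = 1 - 0.712769 = 0.287231
as a percentage: 0.287231 * 100 = 28.72%

Space savings = 1 - 59889/84023 = 28.72%


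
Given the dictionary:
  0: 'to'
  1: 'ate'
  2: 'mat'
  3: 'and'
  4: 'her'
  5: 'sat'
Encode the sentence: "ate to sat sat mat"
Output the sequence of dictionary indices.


Look up each word in the dictionary:
  'ate' -> 1
  'to' -> 0
  'sat' -> 5
  'sat' -> 5
  'mat' -> 2

Encoded: [1, 0, 5, 5, 2]


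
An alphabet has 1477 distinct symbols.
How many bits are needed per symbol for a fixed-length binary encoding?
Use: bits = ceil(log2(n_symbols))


log2(1477) = 10.5285
Bracket: 2^10 = 1024 < 1477 <= 2^11 = 2048
So ceil(log2(1477)) = 11

bits = ceil(log2(1477)) = ceil(10.5285) = 11 bits


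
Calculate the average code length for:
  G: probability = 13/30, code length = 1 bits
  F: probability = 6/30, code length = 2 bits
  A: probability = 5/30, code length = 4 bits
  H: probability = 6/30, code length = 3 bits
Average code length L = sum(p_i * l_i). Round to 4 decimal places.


Weighted contributions p_i * l_i:
  G: (13/30) * 1 = 13/30
  F: (6/30) * 2 = 12/30
  A: (5/30) * 4 = 20/30
  H: (6/30) * 3 = 18/30
Sum = (13 + 12 + 20 + 18)/30 = 63/30

L = 63/30 = 2.1000 bits/symbol


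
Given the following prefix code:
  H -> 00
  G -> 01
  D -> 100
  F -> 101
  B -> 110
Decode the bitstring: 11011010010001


Decoding step by step:
Bits 110 -> B
Bits 110 -> B
Bits 100 -> D
Bits 100 -> D
Bits 01 -> G


Decoded message: BBDDG


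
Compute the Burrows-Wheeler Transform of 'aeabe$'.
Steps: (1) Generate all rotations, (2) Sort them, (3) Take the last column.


Rotations (sorted):
  0: $aeabe -> last char: e
  1: abe$ae -> last char: e
  2: aeabe$ -> last char: $
  3: be$aea -> last char: a
  4: e$aeab -> last char: b
  5: eabe$a -> last char: a


BWT = ee$aba


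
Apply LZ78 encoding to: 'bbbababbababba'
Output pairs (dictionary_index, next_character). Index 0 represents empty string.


LZ78 encoding steps:
Dictionary: {0: ''}
Step 1: w='' (idx 0), next='b' -> output (0, 'b'), add 'b' as idx 1
Step 2: w='b' (idx 1), next='b' -> output (1, 'b'), add 'bb' as idx 2
Step 3: w='' (idx 0), next='a' -> output (0, 'a'), add 'a' as idx 3
Step 4: w='b' (idx 1), next='a' -> output (1, 'a'), add 'ba' as idx 4
Step 5: w='bb' (idx 2), next='a' -> output (2, 'a'), add 'bba' as idx 5
Step 6: w='ba' (idx 4), next='b' -> output (4, 'b'), add 'bab' as idx 6
Step 7: w='ba' (idx 4), end of input -> output (4, '')


Encoded: [(0, 'b'), (1, 'b'), (0, 'a'), (1, 'a'), (2, 'a'), (4, 'b'), (4, '')]


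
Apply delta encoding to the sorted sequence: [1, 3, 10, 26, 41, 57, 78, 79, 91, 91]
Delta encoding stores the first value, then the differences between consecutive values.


First value: 1
Deltas:
  3 - 1 = 2
  10 - 3 = 7
  26 - 10 = 16
  41 - 26 = 15
  57 - 41 = 16
  78 - 57 = 21
  79 - 78 = 1
  91 - 79 = 12
  91 - 91 = 0


Delta encoded: [1, 2, 7, 16, 15, 16, 21, 1, 12, 0]


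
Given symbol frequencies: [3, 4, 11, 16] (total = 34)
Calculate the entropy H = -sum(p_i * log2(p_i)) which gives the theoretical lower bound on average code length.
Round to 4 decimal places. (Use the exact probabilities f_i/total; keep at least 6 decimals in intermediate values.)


Per-symbol terms -p_i * log2(p_i) with p_i = f_i/34:
  p = 3/34 = 0.088235: log2(p) = -3.502500, -p*log2(p) = 0.309044
  p = 4/34 = 0.117647: log2(p) = -3.087463, -p*log2(p) = 0.363231
  p = 11/34 = 0.323529: log2(p) = -1.628031, -p*log2(p) = 0.526716
  p = 16/34 = 0.470588: log2(p) = -1.087463, -p*log2(p) = 0.511747
H = 0.309044 + 0.363231 + 0.526716 + 0.511747 = 1.710738

H = 1.7107 bits/symbol


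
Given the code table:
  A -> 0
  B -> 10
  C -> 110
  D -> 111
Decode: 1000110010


Decoding:
10 -> B
0 -> A
0 -> A
110 -> C
0 -> A
10 -> B


Result: BAACAB


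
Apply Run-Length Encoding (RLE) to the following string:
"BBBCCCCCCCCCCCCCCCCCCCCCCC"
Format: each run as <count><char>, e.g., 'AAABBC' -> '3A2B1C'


Scanning runs left to right:
  i=0: run of 'B' x 3 -> '3B'
  i=3: run of 'C' x 23 -> '23C'

RLE = 3B23C


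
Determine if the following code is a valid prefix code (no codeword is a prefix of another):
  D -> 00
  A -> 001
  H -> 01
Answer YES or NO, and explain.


Checking each pair (does one codeword prefix another?):
  D='00' vs A='001': prefix -- VIOLATION

NO -- this is NOT a valid prefix code. D (00) is a prefix of A (001).


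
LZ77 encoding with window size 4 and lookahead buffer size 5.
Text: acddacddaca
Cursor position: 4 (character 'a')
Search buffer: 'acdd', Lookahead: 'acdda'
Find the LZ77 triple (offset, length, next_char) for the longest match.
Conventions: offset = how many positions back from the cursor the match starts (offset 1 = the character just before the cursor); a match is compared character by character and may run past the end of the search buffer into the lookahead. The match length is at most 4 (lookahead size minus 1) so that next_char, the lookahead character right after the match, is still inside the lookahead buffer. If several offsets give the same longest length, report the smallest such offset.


Try each offset into the search buffer:
  offset=1 (pos 3, char 'd'): match length 0
  offset=2 (pos 2, char 'd'): match length 0
  offset=3 (pos 1, char 'c'): match length 0
  offset=4 (pos 0, char 'a'): match length 4
Longest match has length 4 at offset 4.
next_char = character at position 4 + 4 = 8 -> 'a'

Best match: offset=4, length=4 (matching 'acdd' starting at position 0)
LZ77 triple: (4, 4, 'a')


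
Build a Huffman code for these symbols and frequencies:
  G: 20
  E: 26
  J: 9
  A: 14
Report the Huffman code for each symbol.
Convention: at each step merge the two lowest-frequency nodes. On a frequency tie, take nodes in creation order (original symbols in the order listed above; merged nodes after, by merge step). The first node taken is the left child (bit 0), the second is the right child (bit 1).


Huffman tree construction:
Step 1: Merge J(9) + A(14) = 23
Step 2: Merge G(20) + (J+A)(23) = 43
Step 3: Merge E(26) + (G+(J+A))(43) = 69
Read each symbol's code off the tree from the root (left child = 0, right child = 1).

Codes:
  G: 10 (length 2)
  E: 0 (length 1)
  J: 110 (length 3)
  A: 111 (length 3)
Average code length: 135/69 = 1.9565 bits/symbol


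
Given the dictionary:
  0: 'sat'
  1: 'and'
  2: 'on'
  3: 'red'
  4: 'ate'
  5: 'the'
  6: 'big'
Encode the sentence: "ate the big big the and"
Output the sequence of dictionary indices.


Look up each word in the dictionary:
  'ate' -> 4
  'the' -> 5
  'big' -> 6
  'big' -> 6
  'the' -> 5
  'and' -> 1

Encoded: [4, 5, 6, 6, 5, 1]


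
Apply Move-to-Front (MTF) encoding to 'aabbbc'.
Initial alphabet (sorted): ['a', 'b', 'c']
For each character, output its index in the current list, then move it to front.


MTF encoding:
'a': index 0 in ['a', 'b', 'c'] -> ['a', 'b', 'c']
'a': index 0 in ['a', 'b', 'c'] -> ['a', 'b', 'c']
'b': index 1 in ['a', 'b', 'c'] -> ['b', 'a', 'c']
'b': index 0 in ['b', 'a', 'c'] -> ['b', 'a', 'c']
'b': index 0 in ['b', 'a', 'c'] -> ['b', 'a', 'c']
'c': index 2 in ['b', 'a', 'c'] -> ['c', 'b', 'a']


Output: [0, 0, 1, 0, 0, 2]


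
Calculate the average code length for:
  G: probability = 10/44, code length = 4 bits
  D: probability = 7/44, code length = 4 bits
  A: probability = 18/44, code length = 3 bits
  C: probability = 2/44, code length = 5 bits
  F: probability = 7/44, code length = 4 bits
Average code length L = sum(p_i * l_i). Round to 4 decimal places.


Weighted contributions p_i * l_i:
  G: (10/44) * 4 = 40/44
  D: (7/44) * 4 = 28/44
  A: (18/44) * 3 = 54/44
  C: (2/44) * 5 = 10/44
  F: (7/44) * 4 = 28/44
Sum = (40 + 28 + 54 + 10 + 28)/44 = 160/44

L = 160/44 = 3.6364 bits/symbol


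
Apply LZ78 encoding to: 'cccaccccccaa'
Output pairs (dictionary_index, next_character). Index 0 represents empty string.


LZ78 encoding steps:
Dictionary: {0: ''}
Step 1: w='' (idx 0), next='c' -> output (0, 'c'), add 'c' as idx 1
Step 2: w='c' (idx 1), next='c' -> output (1, 'c'), add 'cc' as idx 2
Step 3: w='' (idx 0), next='a' -> output (0, 'a'), add 'a' as idx 3
Step 4: w='cc' (idx 2), next='c' -> output (2, 'c'), add 'ccc' as idx 4
Step 5: w='ccc' (idx 4), next='a' -> output (4, 'a'), add 'ccca' as idx 5
Step 6: w='a' (idx 3), end of input -> output (3, '')


Encoded: [(0, 'c'), (1, 'c'), (0, 'a'), (2, 'c'), (4, 'a'), (3, '')]
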